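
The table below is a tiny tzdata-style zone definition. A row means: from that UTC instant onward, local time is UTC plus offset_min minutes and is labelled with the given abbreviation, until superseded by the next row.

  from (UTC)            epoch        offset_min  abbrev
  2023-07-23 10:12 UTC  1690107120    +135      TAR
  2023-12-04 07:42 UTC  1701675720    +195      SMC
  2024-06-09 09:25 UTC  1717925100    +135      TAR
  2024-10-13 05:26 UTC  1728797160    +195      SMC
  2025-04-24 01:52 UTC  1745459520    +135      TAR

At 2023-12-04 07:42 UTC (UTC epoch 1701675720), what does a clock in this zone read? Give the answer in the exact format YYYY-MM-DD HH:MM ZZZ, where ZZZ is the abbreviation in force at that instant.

Query: 2023-12-04 07:42 UTC
Rule 2/5 (SMC, +03:15): 2023-12-04 07:42 UTC ≤ query < 2024-06-09 09:25 UTC
7·60 + 42 + 195 = 657 min
657 = 0·1440 + 657; 657 = 10·60 + 57 → 10:57, same day
→ 2023-12-04 10:57 SMC

2023-12-04 10:57 SMC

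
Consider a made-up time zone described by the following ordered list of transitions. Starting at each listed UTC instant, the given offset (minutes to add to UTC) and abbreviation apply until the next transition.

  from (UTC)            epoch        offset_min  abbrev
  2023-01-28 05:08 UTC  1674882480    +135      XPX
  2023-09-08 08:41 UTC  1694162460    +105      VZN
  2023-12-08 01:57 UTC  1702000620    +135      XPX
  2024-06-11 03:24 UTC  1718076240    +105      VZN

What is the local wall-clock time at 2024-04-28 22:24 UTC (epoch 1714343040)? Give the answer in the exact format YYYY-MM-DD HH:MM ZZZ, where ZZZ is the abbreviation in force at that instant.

2024-04-29 00:39 XPX

Query: 2024-04-28 22:24 UTC
Rule 3/4 (XPX, +02:15): 2023-12-08 01:57 UTC ≤ query < 2024-06-11 03:24 UTC
22·60 + 24 + 135 = 1479 min
1479 = 1·1440 + 39; 39 = 0·60 + 39 → 00:39, 2024-04-28 + 1 day = 2024-04-29
→ 2024-04-29 00:39 XPX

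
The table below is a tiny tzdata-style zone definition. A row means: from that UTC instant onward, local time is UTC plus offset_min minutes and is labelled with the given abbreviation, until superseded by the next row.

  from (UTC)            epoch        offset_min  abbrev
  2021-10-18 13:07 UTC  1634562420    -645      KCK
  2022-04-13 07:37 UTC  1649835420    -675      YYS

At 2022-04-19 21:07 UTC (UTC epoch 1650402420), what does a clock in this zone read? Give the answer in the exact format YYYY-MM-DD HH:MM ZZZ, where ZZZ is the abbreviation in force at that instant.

Query: 2022-04-19 21:07 UTC
Rule 2/2 (YYS, -11:15): 2022-04-13 07:37 UTC ≤ query < +∞
21·60 + 7 - 675 = 592 min
592 = 0·1440 + 592; 592 = 9·60 + 52 → 09:52, same day
→ 2022-04-19 09:52 YYS

2022-04-19 09:52 YYS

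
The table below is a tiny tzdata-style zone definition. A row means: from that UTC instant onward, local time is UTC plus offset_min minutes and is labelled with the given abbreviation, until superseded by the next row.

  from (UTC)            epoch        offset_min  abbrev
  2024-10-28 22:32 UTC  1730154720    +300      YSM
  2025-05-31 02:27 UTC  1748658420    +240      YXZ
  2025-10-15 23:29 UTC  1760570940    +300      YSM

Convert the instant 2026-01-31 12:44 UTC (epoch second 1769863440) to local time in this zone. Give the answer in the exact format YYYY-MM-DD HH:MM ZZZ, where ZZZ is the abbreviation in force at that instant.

Query: 2026-01-31 12:44 UTC
Rule 3/3 (YSM, +05:00): 2025-10-15 23:29 UTC ≤ query < +∞
12·60 + 44 + 300 = 1064 min
1064 = 0·1440 + 1064; 1064 = 17·60 + 44 → 17:44, same day
→ 2026-01-31 17:44 YSM

2026-01-31 17:44 YSM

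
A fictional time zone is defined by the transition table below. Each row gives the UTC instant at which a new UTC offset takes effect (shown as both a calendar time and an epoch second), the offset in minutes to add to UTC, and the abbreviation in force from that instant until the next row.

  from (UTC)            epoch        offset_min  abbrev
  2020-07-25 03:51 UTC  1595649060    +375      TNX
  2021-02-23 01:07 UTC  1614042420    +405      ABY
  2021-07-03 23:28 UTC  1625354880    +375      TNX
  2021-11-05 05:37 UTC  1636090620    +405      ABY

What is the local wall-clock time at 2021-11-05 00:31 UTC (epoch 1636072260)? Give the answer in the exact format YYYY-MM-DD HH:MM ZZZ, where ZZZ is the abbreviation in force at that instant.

Query: 2021-11-05 00:31 UTC
Rule 3/4 (TNX, +06:15): 2021-07-03 23:28 UTC ≤ query < 2021-11-05 05:37 UTC
0·60 + 31 + 375 = 406 min
406 = 0·1440 + 406; 406 = 6·60 + 46 → 06:46, same day
→ 2021-11-05 06:46 TNX

2021-11-05 06:46 TNX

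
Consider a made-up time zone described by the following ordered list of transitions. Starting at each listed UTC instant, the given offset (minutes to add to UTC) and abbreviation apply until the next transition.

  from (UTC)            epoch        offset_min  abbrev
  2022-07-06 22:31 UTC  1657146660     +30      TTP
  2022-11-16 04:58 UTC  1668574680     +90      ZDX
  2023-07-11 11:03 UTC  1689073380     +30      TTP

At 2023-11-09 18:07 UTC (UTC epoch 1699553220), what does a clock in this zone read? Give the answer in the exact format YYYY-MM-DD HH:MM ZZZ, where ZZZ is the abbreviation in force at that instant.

2023-11-09 18:37 TTP

Query: 2023-11-09 18:07 UTC
Rule 3/3 (TTP, +00:30): 2023-07-11 11:03 UTC ≤ query < +∞
18·60 + 7 + 30 = 1117 min
1117 = 0·1440 + 1117; 1117 = 18·60 + 37 → 18:37, same day
→ 2023-11-09 18:37 TTP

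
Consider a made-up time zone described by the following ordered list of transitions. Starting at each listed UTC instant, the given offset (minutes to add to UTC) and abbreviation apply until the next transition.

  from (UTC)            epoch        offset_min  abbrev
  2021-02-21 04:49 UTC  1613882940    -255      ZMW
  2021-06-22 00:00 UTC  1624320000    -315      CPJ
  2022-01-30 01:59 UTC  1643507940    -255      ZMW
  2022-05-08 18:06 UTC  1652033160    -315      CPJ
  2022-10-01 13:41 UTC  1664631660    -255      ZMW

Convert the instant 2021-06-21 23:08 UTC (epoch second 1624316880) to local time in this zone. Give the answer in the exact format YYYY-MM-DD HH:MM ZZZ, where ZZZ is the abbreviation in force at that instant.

Query: 2021-06-21 23:08 UTC
Rule 1/5 (ZMW, -04:15): 2021-02-21 04:49 UTC ≤ query < 2021-06-22 00:00 UTC
23·60 + 8 - 255 = 1133 min
1133 = 0·1440 + 1133; 1133 = 18·60 + 53 → 18:53, same day
→ 2021-06-21 18:53 ZMW

2021-06-21 18:53 ZMW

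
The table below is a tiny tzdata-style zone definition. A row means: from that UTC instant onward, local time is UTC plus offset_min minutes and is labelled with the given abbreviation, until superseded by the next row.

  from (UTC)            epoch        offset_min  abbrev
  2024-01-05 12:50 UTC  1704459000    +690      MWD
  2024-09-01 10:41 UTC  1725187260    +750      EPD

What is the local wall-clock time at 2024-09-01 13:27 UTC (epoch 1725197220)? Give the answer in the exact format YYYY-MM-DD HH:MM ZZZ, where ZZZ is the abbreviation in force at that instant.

2024-09-02 01:57 EPD

Query: 2024-09-01 13:27 UTC
Rule 2/2 (EPD, +12:30): 2024-09-01 10:41 UTC ≤ query < +∞
13·60 + 27 + 750 = 1557 min
1557 = 1·1440 + 117; 117 = 1·60 + 57 → 01:57, 2024-09-01 + 1 day = 2024-09-02
→ 2024-09-02 01:57 EPD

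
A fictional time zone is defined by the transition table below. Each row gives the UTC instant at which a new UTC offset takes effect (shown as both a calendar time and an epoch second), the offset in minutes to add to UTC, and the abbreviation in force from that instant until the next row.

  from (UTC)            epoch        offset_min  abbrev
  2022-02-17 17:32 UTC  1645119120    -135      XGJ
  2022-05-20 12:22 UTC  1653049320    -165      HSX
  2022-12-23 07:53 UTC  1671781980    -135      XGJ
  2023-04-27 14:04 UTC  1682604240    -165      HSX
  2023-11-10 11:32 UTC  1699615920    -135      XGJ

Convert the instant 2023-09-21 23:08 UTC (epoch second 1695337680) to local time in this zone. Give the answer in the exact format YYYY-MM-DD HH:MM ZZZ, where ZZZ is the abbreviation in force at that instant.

Query: 2023-09-21 23:08 UTC
Rule 4/5 (HSX, -02:45): 2023-04-27 14:04 UTC ≤ query < 2023-11-10 11:32 UTC
23·60 + 8 - 165 = 1223 min
1223 = 0·1440 + 1223; 1223 = 20·60 + 23 → 20:23, same day
→ 2023-09-21 20:23 HSX

2023-09-21 20:23 HSX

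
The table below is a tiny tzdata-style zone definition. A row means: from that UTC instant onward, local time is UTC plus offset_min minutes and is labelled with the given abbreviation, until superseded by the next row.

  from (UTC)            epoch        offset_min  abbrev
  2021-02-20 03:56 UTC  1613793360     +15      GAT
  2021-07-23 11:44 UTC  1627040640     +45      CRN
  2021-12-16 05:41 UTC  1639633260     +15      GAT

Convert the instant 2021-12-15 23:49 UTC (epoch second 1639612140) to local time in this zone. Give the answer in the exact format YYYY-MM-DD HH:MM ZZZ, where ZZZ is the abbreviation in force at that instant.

Query: 2021-12-15 23:49 UTC
Rule 2/3 (CRN, +00:45): 2021-07-23 11:44 UTC ≤ query < 2021-12-16 05:41 UTC
23·60 + 49 + 45 = 1474 min
1474 = 1·1440 + 34; 34 = 0·60 + 34 → 00:34, 2021-12-15 + 1 day = 2021-12-16
→ 2021-12-16 00:34 CRN

2021-12-16 00:34 CRN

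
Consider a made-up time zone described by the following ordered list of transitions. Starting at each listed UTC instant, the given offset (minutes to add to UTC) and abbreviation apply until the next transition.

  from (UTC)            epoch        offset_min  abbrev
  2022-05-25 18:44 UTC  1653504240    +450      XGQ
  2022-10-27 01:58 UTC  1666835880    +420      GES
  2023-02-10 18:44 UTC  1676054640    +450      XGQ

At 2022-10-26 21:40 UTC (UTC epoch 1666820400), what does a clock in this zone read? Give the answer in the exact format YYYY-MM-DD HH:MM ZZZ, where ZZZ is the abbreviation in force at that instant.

2022-10-27 05:10 XGQ

Query: 2022-10-26 21:40 UTC
Rule 1/3 (XGQ, +07:30): 2022-05-25 18:44 UTC ≤ query < 2022-10-27 01:58 UTC
21·60 + 40 + 450 = 1750 min
1750 = 1·1440 + 310; 310 = 5·60 + 10 → 05:10, 2022-10-26 + 1 day = 2022-10-27
→ 2022-10-27 05:10 XGQ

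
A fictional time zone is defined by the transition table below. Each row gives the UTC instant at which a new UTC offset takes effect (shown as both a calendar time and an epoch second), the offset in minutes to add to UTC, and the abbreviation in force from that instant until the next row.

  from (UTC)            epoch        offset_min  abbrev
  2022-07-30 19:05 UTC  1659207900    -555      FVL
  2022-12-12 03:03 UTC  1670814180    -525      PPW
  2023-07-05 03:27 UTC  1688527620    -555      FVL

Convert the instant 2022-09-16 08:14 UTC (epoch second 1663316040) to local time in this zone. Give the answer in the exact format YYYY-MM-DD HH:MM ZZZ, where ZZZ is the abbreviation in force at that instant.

2022-09-15 22:59 FVL

Query: 2022-09-16 08:14 UTC
Rule 1/3 (FVL, -09:15): 2022-07-30 19:05 UTC ≤ query < 2022-12-12 03:03 UTC
8·60 + 14 - 555 = -61 min
-61 = -1·1440 + 1379; 1379 = 22·60 + 59 → 22:59, 2022-09-16 - 1 day = 2022-09-15
→ 2022-09-15 22:59 FVL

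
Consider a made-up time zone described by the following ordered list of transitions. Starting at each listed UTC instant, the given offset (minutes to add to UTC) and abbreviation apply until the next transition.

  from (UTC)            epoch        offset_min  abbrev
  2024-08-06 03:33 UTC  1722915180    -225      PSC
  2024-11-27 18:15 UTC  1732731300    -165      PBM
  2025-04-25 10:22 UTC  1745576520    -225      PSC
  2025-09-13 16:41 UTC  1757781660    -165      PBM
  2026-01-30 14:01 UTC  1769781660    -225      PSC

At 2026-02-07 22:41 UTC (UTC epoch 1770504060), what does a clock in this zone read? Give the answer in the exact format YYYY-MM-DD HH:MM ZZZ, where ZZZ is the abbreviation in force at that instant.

2026-02-07 18:56 PSC

Query: 2026-02-07 22:41 UTC
Rule 5/5 (PSC, -03:45): 2026-01-30 14:01 UTC ≤ query < +∞
22·60 + 41 - 225 = 1136 min
1136 = 0·1440 + 1136; 1136 = 18·60 + 56 → 18:56, same day
→ 2026-02-07 18:56 PSC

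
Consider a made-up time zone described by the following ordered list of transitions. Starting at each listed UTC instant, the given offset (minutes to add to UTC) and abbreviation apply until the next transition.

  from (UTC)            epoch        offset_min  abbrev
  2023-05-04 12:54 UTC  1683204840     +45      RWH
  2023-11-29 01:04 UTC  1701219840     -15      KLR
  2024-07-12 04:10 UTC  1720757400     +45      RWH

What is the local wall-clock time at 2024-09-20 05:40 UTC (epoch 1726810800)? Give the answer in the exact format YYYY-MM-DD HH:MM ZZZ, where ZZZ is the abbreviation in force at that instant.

2024-09-20 06:25 RWH

Query: 2024-09-20 05:40 UTC
Rule 3/3 (RWH, +00:45): 2024-07-12 04:10 UTC ≤ query < +∞
5·60 + 40 + 45 = 385 min
385 = 0·1440 + 385; 385 = 6·60 + 25 → 06:25, same day
→ 2024-09-20 06:25 RWH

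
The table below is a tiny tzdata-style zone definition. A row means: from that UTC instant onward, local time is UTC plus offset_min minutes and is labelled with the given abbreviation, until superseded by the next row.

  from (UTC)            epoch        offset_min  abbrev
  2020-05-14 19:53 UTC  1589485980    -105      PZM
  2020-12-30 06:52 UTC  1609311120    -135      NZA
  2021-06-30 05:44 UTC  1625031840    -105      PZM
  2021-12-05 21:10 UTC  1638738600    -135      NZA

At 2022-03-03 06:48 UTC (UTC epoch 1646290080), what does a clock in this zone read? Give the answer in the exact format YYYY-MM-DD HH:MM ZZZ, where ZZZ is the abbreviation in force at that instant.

Query: 2022-03-03 06:48 UTC
Rule 4/4 (NZA, -02:15): 2021-12-05 21:10 UTC ≤ query < +∞
6·60 + 48 - 135 = 273 min
273 = 0·1440 + 273; 273 = 4·60 + 33 → 04:33, same day
→ 2022-03-03 04:33 NZA

2022-03-03 04:33 NZA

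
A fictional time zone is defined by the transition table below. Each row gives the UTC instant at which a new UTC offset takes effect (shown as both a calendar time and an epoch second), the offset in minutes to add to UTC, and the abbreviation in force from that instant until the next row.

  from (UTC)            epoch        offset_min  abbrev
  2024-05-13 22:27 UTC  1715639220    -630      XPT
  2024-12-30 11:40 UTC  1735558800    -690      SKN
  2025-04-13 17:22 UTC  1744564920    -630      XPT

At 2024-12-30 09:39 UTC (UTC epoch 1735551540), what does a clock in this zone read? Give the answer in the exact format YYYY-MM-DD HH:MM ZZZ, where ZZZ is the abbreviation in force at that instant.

2024-12-29 23:09 XPT

Query: 2024-12-30 09:39 UTC
Rule 1/3 (XPT, -10:30): 2024-05-13 22:27 UTC ≤ query < 2024-12-30 11:40 UTC
9·60 + 39 - 630 = -51 min
-51 = -1·1440 + 1389; 1389 = 23·60 + 9 → 23:09, 2024-12-30 - 1 day = 2024-12-29
→ 2024-12-29 23:09 XPT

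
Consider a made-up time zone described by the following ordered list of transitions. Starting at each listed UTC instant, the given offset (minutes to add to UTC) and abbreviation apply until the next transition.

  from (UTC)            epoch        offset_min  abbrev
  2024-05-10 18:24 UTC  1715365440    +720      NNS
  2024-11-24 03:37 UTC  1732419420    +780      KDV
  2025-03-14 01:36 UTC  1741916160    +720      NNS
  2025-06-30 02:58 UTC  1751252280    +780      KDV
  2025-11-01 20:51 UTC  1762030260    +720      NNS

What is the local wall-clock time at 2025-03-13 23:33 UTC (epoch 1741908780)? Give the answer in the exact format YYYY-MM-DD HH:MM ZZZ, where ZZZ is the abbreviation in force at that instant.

Query: 2025-03-13 23:33 UTC
Rule 2/5 (KDV, +13:00): 2024-11-24 03:37 UTC ≤ query < 2025-03-14 01:36 UTC
23·60 + 33 + 780 = 2193 min
2193 = 1·1440 + 753; 753 = 12·60 + 33 → 12:33, 2025-03-13 + 1 day = 2025-03-14
→ 2025-03-14 12:33 KDV

2025-03-14 12:33 KDV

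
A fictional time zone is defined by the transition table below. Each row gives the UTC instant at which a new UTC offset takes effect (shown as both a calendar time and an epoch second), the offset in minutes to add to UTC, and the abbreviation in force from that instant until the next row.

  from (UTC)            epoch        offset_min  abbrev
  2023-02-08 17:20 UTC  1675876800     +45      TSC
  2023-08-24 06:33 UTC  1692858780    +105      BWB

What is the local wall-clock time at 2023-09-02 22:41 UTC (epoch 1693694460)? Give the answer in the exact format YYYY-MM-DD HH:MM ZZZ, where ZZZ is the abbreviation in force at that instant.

2023-09-03 00:26 BWB

Query: 2023-09-02 22:41 UTC
Rule 2/2 (BWB, +01:45): 2023-08-24 06:33 UTC ≤ query < +∞
22·60 + 41 + 105 = 1466 min
1466 = 1·1440 + 26; 26 = 0·60 + 26 → 00:26, 2023-09-02 + 1 day = 2023-09-03
→ 2023-09-03 00:26 BWB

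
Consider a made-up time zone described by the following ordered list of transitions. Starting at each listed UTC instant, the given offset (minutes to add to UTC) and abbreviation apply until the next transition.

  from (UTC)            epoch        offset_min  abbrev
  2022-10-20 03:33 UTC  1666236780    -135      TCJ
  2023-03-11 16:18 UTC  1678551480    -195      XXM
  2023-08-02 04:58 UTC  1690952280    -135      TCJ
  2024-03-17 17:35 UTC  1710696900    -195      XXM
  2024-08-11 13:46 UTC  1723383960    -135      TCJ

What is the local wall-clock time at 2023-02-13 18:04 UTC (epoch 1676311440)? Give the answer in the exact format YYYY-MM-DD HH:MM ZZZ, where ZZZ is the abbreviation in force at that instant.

Query: 2023-02-13 18:04 UTC
Rule 1/5 (TCJ, -02:15): 2022-10-20 03:33 UTC ≤ query < 2023-03-11 16:18 UTC
18·60 + 4 - 135 = 949 min
949 = 0·1440 + 949; 949 = 15·60 + 49 → 15:49, same day
→ 2023-02-13 15:49 TCJ

2023-02-13 15:49 TCJ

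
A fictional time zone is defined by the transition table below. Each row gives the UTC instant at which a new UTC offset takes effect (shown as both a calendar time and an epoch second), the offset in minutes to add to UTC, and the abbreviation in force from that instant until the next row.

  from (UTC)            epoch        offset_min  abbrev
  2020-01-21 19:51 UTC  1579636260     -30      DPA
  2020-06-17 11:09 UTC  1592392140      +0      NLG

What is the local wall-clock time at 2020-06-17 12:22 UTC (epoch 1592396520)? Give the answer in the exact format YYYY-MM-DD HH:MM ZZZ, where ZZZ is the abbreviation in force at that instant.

Query: 2020-06-17 12:22 UTC
Rule 2/2 (NLG, +00:00): 2020-06-17 11:09 UTC ≤ query < +∞
12·60 + 22 + 0 = 742 min
742 = 0·1440 + 742; 742 = 12·60 + 22 → 12:22, same day
→ 2020-06-17 12:22 NLG

2020-06-17 12:22 NLG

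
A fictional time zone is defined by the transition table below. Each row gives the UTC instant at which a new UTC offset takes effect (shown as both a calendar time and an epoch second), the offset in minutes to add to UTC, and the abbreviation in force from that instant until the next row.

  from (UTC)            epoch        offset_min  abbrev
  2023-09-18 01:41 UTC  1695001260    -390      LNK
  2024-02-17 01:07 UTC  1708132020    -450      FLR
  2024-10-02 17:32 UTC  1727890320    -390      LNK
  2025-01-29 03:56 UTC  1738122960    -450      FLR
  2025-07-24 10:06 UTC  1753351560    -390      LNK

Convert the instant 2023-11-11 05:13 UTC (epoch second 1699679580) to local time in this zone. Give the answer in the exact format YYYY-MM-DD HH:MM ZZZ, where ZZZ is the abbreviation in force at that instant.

Query: 2023-11-11 05:13 UTC
Rule 1/5 (LNK, -06:30): 2023-09-18 01:41 UTC ≤ query < 2024-02-17 01:07 UTC
5·60 + 13 - 390 = -77 min
-77 = -1·1440 + 1363; 1363 = 22·60 + 43 → 22:43, 2023-11-11 - 1 day = 2023-11-10
→ 2023-11-10 22:43 LNK

2023-11-10 22:43 LNK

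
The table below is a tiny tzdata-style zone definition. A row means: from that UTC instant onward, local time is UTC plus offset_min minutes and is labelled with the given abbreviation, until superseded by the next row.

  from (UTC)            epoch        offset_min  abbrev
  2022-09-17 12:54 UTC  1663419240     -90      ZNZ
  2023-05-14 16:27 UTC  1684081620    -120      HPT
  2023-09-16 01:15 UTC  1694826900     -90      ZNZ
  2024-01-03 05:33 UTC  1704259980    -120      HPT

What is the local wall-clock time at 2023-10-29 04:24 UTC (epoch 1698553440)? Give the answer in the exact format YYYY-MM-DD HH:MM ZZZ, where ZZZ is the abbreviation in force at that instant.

2023-10-29 02:54 ZNZ

Query: 2023-10-29 04:24 UTC
Rule 3/4 (ZNZ, -01:30): 2023-09-16 01:15 UTC ≤ query < 2024-01-03 05:33 UTC
4·60 + 24 - 90 = 174 min
174 = 0·1440 + 174; 174 = 2·60 + 54 → 02:54, same day
→ 2023-10-29 02:54 ZNZ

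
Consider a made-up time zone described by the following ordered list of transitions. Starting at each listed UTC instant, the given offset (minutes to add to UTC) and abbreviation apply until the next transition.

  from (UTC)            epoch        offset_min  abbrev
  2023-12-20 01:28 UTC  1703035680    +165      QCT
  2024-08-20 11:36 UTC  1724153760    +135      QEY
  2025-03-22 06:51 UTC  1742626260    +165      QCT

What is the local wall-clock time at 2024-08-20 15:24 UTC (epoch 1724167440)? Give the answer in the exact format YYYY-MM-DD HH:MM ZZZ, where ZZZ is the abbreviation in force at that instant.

Query: 2024-08-20 15:24 UTC
Rule 2/3 (QEY, +02:15): 2024-08-20 11:36 UTC ≤ query < 2025-03-22 06:51 UTC
15·60 + 24 + 135 = 1059 min
1059 = 0·1440 + 1059; 1059 = 17·60 + 39 → 17:39, same day
→ 2024-08-20 17:39 QEY

2024-08-20 17:39 QEY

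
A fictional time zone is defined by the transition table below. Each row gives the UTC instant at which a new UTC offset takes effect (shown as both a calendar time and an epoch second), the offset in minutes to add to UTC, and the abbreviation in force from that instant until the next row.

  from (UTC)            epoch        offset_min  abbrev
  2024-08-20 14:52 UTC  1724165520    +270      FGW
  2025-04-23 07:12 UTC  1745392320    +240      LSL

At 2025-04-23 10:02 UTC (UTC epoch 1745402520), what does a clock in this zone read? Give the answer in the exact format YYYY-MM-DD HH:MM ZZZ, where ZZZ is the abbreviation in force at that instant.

Query: 2025-04-23 10:02 UTC
Rule 2/2 (LSL, +04:00): 2025-04-23 07:12 UTC ≤ query < +∞
10·60 + 2 + 240 = 842 min
842 = 0·1440 + 842; 842 = 14·60 + 2 → 14:02, same day
→ 2025-04-23 14:02 LSL

2025-04-23 14:02 LSL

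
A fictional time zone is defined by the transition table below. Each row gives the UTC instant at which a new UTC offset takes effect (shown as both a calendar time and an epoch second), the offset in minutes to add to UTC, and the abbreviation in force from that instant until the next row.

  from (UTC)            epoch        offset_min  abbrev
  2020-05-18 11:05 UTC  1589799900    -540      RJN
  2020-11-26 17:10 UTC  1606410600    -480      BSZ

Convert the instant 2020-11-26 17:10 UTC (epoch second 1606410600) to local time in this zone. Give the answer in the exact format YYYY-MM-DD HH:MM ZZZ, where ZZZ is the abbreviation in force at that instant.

Query: 2020-11-26 17:10 UTC
Rule 2/2 (BSZ, -08:00): 2020-11-26 17:10 UTC ≤ query < +∞
17·60 + 10 - 480 = 550 min
550 = 0·1440 + 550; 550 = 9·60 + 10 → 09:10, same day
→ 2020-11-26 09:10 BSZ

2020-11-26 09:10 BSZ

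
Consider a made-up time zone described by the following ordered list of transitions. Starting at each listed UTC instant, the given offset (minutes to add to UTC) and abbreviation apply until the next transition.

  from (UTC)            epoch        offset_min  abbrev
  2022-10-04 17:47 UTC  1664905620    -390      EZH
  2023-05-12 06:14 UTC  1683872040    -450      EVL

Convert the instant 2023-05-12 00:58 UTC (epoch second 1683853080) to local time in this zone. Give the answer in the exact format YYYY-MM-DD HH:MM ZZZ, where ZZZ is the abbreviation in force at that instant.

2023-05-11 18:28 EZH

Query: 2023-05-12 00:58 UTC
Rule 1/2 (EZH, -06:30): 2022-10-04 17:47 UTC ≤ query < 2023-05-12 06:14 UTC
0·60 + 58 - 390 = -332 min
-332 = -1·1440 + 1108; 1108 = 18·60 + 28 → 18:28, 2023-05-12 - 1 day = 2023-05-11
→ 2023-05-11 18:28 EZH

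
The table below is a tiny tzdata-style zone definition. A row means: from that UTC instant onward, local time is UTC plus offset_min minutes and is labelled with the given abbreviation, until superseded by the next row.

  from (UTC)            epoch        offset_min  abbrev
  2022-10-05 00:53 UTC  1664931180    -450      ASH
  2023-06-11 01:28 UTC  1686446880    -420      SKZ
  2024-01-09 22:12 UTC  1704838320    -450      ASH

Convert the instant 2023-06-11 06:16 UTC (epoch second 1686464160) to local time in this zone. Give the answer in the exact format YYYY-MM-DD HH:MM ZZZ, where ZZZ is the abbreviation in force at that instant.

Query: 2023-06-11 06:16 UTC
Rule 2/3 (SKZ, -07:00): 2023-06-11 01:28 UTC ≤ query < 2024-01-09 22:12 UTC
6·60 + 16 - 420 = -44 min
-44 = -1·1440 + 1396; 1396 = 23·60 + 16 → 23:16, 2023-06-11 - 1 day = 2023-06-10
→ 2023-06-10 23:16 SKZ

2023-06-10 23:16 SKZ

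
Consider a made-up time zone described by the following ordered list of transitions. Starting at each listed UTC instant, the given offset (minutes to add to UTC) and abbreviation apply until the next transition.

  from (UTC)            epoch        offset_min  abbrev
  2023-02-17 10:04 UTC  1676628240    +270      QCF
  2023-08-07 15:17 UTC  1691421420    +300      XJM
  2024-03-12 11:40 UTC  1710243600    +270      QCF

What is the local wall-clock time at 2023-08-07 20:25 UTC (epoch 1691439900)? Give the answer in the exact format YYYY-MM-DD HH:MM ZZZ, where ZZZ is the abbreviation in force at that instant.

Query: 2023-08-07 20:25 UTC
Rule 2/3 (XJM, +05:00): 2023-08-07 15:17 UTC ≤ query < 2024-03-12 11:40 UTC
20·60 + 25 + 300 = 1525 min
1525 = 1·1440 + 85; 85 = 1·60 + 25 → 01:25, 2023-08-07 + 1 day = 2023-08-08
→ 2023-08-08 01:25 XJM

2023-08-08 01:25 XJM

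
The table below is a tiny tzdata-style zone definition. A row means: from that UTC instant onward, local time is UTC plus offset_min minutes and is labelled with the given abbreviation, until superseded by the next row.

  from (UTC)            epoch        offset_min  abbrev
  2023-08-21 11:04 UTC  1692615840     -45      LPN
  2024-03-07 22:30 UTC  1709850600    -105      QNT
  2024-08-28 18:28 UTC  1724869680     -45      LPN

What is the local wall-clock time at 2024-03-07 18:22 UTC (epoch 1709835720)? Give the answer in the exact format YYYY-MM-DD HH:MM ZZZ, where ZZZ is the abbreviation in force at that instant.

2024-03-07 17:37 LPN

Query: 2024-03-07 18:22 UTC
Rule 1/3 (LPN, -00:45): 2023-08-21 11:04 UTC ≤ query < 2024-03-07 22:30 UTC
18·60 + 22 - 45 = 1057 min
1057 = 0·1440 + 1057; 1057 = 17·60 + 37 → 17:37, same day
→ 2024-03-07 17:37 LPN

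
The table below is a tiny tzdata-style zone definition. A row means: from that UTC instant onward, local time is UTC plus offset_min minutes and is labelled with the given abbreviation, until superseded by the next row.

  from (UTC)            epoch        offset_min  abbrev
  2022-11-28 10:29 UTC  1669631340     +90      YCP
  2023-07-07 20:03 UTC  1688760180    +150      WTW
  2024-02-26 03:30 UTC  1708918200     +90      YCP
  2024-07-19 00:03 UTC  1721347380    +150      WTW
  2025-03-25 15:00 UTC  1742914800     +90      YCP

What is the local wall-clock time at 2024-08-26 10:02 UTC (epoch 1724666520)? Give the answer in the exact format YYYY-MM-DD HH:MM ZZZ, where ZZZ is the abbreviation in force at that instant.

Query: 2024-08-26 10:02 UTC
Rule 4/5 (WTW, +02:30): 2024-07-19 00:03 UTC ≤ query < 2025-03-25 15:00 UTC
10·60 + 2 + 150 = 752 min
752 = 0·1440 + 752; 752 = 12·60 + 32 → 12:32, same day
→ 2024-08-26 12:32 WTW

2024-08-26 12:32 WTW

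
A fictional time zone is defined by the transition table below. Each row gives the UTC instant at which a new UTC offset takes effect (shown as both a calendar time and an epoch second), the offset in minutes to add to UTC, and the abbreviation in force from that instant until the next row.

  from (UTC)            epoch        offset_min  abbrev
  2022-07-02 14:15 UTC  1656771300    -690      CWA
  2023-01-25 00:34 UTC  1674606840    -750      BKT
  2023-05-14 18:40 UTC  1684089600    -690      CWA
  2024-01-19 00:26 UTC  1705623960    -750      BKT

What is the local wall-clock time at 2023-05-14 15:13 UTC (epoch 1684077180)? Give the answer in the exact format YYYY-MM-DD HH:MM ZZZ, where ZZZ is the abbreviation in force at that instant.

Query: 2023-05-14 15:13 UTC
Rule 2/4 (BKT, -12:30): 2023-01-25 00:34 UTC ≤ query < 2023-05-14 18:40 UTC
15·60 + 13 - 750 = 163 min
163 = 0·1440 + 163; 163 = 2·60 + 43 → 02:43, same day
→ 2023-05-14 02:43 BKT

2023-05-14 02:43 BKT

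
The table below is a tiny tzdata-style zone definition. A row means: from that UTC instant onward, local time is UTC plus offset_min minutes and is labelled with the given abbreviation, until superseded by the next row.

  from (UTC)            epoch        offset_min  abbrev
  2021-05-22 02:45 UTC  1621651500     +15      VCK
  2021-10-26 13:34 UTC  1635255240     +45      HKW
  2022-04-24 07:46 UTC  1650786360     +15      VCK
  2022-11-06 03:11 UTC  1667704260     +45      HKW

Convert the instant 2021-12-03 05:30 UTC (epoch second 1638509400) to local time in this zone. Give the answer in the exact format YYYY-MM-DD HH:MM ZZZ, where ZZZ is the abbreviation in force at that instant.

2021-12-03 06:15 HKW

Query: 2021-12-03 05:30 UTC
Rule 2/4 (HKW, +00:45): 2021-10-26 13:34 UTC ≤ query < 2022-04-24 07:46 UTC
5·60 + 30 + 45 = 375 min
375 = 0·1440 + 375; 375 = 6·60 + 15 → 06:15, same day
→ 2021-12-03 06:15 HKW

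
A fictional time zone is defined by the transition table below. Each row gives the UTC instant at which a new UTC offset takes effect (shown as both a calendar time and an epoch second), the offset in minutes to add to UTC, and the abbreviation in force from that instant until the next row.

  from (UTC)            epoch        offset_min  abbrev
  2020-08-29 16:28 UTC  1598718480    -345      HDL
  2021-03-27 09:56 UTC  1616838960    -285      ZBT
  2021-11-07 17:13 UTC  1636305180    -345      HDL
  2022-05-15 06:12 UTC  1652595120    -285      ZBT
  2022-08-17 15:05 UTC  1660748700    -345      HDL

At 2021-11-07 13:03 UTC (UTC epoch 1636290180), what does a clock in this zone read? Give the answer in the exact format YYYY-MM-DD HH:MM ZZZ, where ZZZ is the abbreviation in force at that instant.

Query: 2021-11-07 13:03 UTC
Rule 2/5 (ZBT, -04:45): 2021-03-27 09:56 UTC ≤ query < 2021-11-07 17:13 UTC
13·60 + 3 - 285 = 498 min
498 = 0·1440 + 498; 498 = 8·60 + 18 → 08:18, same day
→ 2021-11-07 08:18 ZBT

2021-11-07 08:18 ZBT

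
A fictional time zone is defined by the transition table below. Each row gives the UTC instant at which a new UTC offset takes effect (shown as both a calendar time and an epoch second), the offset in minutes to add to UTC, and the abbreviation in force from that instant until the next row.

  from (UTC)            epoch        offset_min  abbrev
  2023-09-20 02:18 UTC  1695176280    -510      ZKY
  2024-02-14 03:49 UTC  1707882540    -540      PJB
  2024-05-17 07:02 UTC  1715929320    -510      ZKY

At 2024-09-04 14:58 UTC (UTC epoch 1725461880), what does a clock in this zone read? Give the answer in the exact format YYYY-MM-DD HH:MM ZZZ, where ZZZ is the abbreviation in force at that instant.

2024-09-04 06:28 ZKY

Query: 2024-09-04 14:58 UTC
Rule 3/3 (ZKY, -08:30): 2024-05-17 07:02 UTC ≤ query < +∞
14·60 + 58 - 510 = 388 min
388 = 0·1440 + 388; 388 = 6·60 + 28 → 06:28, same day
→ 2024-09-04 06:28 ZKY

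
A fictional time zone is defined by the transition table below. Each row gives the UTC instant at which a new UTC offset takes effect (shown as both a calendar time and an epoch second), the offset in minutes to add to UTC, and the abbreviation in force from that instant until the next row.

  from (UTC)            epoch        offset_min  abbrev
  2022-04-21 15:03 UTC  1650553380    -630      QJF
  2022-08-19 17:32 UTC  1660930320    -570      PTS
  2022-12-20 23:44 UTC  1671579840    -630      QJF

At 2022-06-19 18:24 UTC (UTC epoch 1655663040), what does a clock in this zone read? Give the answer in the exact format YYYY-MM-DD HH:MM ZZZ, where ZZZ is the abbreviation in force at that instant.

2022-06-19 07:54 QJF

Query: 2022-06-19 18:24 UTC
Rule 1/3 (QJF, -10:30): 2022-04-21 15:03 UTC ≤ query < 2022-08-19 17:32 UTC
18·60 + 24 - 630 = 474 min
474 = 0·1440 + 474; 474 = 7·60 + 54 → 07:54, same day
→ 2022-06-19 07:54 QJF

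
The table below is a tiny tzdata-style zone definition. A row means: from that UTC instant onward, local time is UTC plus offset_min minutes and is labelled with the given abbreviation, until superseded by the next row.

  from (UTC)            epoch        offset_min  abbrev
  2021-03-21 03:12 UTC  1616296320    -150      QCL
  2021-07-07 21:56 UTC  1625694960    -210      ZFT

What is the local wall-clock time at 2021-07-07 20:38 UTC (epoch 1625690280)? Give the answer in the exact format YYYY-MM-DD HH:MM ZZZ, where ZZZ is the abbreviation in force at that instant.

2021-07-07 18:08 QCL

Query: 2021-07-07 20:38 UTC
Rule 1/2 (QCL, -02:30): 2021-03-21 03:12 UTC ≤ query < 2021-07-07 21:56 UTC
20·60 + 38 - 150 = 1088 min
1088 = 0·1440 + 1088; 1088 = 18·60 + 8 → 18:08, same day
→ 2021-07-07 18:08 QCL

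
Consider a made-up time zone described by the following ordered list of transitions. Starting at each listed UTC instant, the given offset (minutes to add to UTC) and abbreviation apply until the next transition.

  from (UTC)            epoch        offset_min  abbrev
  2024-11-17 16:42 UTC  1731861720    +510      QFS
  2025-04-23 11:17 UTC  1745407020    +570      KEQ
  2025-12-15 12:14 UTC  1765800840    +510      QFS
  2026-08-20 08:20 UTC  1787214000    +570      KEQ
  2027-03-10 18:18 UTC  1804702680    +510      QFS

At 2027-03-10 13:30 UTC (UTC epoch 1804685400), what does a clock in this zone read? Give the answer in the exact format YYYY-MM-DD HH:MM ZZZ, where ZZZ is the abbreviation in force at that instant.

2027-03-10 23:00 KEQ

Query: 2027-03-10 13:30 UTC
Rule 4/5 (KEQ, +09:30): 2026-08-20 08:20 UTC ≤ query < 2027-03-10 18:18 UTC
13·60 + 30 + 570 = 1380 min
1380 = 0·1440 + 1380; 1380 = 23·60 + 0 → 23:00, same day
→ 2027-03-10 23:00 KEQ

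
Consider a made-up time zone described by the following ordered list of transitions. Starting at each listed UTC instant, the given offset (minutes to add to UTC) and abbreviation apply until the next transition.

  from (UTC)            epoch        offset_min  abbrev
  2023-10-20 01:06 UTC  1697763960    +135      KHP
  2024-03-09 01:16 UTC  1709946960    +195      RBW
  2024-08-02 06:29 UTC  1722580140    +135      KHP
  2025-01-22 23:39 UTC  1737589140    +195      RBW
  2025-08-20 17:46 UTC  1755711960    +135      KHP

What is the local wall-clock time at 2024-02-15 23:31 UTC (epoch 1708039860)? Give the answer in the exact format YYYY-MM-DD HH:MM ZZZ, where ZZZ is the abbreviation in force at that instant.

2024-02-16 01:46 KHP

Query: 2024-02-15 23:31 UTC
Rule 1/5 (KHP, +02:15): 2023-10-20 01:06 UTC ≤ query < 2024-03-09 01:16 UTC
23·60 + 31 + 135 = 1546 min
1546 = 1·1440 + 106; 106 = 1·60 + 46 → 01:46, 2024-02-15 + 1 day = 2024-02-16
→ 2024-02-16 01:46 KHP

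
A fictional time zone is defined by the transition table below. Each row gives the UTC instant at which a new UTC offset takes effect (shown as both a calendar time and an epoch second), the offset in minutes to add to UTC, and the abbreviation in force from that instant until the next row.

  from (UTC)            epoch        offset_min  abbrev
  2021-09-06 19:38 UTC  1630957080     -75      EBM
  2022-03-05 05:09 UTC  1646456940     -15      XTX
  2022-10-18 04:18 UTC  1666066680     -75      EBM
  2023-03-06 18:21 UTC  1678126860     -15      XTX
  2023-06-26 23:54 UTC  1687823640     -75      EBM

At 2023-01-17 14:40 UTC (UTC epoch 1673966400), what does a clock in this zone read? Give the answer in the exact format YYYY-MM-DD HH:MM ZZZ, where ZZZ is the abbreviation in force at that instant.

Query: 2023-01-17 14:40 UTC
Rule 3/5 (EBM, -01:15): 2022-10-18 04:18 UTC ≤ query < 2023-03-06 18:21 UTC
14·60 + 40 - 75 = 805 min
805 = 0·1440 + 805; 805 = 13·60 + 25 → 13:25, same day
→ 2023-01-17 13:25 EBM

2023-01-17 13:25 EBM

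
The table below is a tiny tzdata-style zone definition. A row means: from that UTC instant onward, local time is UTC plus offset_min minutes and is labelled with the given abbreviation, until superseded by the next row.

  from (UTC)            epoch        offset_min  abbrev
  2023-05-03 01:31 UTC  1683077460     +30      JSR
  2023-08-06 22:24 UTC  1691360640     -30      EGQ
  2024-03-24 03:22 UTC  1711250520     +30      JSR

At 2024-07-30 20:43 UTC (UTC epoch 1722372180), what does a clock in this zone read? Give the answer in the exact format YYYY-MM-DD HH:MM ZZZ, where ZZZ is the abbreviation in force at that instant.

2024-07-30 21:13 JSR

Query: 2024-07-30 20:43 UTC
Rule 3/3 (JSR, +00:30): 2024-03-24 03:22 UTC ≤ query < +∞
20·60 + 43 + 30 = 1273 min
1273 = 0·1440 + 1273; 1273 = 21·60 + 13 → 21:13, same day
→ 2024-07-30 21:13 JSR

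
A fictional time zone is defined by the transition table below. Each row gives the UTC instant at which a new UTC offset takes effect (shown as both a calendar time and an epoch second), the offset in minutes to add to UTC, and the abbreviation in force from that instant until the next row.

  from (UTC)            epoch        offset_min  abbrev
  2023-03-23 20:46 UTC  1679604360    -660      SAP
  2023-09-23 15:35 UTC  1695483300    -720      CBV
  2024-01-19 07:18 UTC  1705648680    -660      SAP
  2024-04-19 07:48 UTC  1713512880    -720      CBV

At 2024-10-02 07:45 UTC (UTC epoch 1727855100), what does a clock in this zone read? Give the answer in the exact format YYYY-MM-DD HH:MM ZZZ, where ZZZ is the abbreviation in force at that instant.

Query: 2024-10-02 07:45 UTC
Rule 4/4 (CBV, -12:00): 2024-04-19 07:48 UTC ≤ query < +∞
7·60 + 45 - 720 = -255 min
-255 = -1·1440 + 1185; 1185 = 19·60 + 45 → 19:45, 2024-10-02 - 1 day = 2024-10-01
→ 2024-10-01 19:45 CBV

2024-10-01 19:45 CBV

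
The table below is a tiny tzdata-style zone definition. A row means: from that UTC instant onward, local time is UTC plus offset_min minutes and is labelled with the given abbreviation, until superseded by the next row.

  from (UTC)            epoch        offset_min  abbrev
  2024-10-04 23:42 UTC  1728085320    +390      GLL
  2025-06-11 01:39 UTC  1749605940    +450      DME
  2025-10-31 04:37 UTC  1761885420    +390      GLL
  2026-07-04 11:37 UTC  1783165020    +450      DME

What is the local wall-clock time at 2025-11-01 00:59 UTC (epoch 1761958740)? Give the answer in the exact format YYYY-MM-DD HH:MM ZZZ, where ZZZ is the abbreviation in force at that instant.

2025-11-01 07:29 GLL

Query: 2025-11-01 00:59 UTC
Rule 3/4 (GLL, +06:30): 2025-10-31 04:37 UTC ≤ query < 2026-07-04 11:37 UTC
0·60 + 59 + 390 = 449 min
449 = 0·1440 + 449; 449 = 7·60 + 29 → 07:29, same day
→ 2025-11-01 07:29 GLL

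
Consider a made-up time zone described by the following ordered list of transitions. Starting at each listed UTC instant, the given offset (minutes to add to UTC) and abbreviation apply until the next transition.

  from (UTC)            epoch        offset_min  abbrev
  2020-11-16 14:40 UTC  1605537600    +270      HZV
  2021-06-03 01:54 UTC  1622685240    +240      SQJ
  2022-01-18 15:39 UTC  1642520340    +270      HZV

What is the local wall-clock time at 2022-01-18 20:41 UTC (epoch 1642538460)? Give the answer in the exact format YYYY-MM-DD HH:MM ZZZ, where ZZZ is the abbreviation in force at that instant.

Query: 2022-01-18 20:41 UTC
Rule 3/3 (HZV, +04:30): 2022-01-18 15:39 UTC ≤ query < +∞
20·60 + 41 + 270 = 1511 min
1511 = 1·1440 + 71; 71 = 1·60 + 11 → 01:11, 2022-01-18 + 1 day = 2022-01-19
→ 2022-01-19 01:11 HZV

2022-01-19 01:11 HZV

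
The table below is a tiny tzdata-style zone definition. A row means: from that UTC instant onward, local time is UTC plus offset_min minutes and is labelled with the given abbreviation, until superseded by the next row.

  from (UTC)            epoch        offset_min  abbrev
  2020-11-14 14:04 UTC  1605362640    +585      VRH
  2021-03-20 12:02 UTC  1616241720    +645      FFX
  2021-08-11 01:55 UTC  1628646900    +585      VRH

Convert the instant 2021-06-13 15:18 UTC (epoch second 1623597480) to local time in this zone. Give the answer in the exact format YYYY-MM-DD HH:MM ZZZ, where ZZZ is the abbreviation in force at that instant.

2021-06-14 02:03 FFX

Query: 2021-06-13 15:18 UTC
Rule 2/3 (FFX, +10:45): 2021-03-20 12:02 UTC ≤ query < 2021-08-11 01:55 UTC
15·60 + 18 + 645 = 1563 min
1563 = 1·1440 + 123; 123 = 2·60 + 3 → 02:03, 2021-06-13 + 1 day = 2021-06-14
→ 2021-06-14 02:03 FFX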